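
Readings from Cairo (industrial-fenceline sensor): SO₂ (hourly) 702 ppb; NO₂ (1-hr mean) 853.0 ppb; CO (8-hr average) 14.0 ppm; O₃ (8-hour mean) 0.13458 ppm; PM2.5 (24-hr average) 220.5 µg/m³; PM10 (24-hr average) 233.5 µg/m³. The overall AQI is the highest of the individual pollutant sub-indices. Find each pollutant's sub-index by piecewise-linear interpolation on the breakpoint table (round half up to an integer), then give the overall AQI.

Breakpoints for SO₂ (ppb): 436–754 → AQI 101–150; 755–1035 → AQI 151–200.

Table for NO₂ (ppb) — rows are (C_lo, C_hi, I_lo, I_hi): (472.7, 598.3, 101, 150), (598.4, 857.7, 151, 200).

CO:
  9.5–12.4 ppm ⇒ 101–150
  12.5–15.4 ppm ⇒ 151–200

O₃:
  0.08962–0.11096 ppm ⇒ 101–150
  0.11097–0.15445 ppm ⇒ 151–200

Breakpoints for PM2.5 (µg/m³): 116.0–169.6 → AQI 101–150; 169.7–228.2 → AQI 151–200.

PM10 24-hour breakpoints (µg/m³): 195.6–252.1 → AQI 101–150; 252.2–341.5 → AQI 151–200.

199

SO₂: 702 ∈ [436, 754] ↔ index [101, 150].
101 + (702−436)·(150−101)/(754−436) = 101 + 266·49/318 ≈ 141.99, so AQI = 142.
NO₂ 853.0: bracket 598.4–857.7 → index 151–200; slope 49/259.3, offset 254.6.
AQI = 151 + 49/259.3·254.6 ≈ 199.11 ⇒ 199.
CO: 14.0 lies in 12.5–15.4, so I_lo=151, I_hi=200, C_lo=12.5, C_hi=15.4.
(200−151)/(15.4−12.5) × (14.0−12.5) + 151 = 49/2.9 × 1.5 + 151 ≈ 176.34 → 176.
O₃ 0.13458: bracket 0.11097–0.15445 → index 151–200; slope 49/0.04348, offset 0.02361.
AQI = 151 + 49/0.04348·0.02361 ≈ 177.61 ⇒ 178.
PM2.5: 220.5 lies in 169.7–228.2, so I_lo=151, I_hi=200, C_lo=169.7, C_hi=228.2.
(200−151)/(228.2−169.7) × (220.5−169.7) + 151 = 49/58.5 × 50.8 + 151 ≈ 193.55 → 194.
PM10: 233.5 ∈ [195.6, 252.1] ↔ index [101, 150].
101 + (233.5−195.6)·(150−101)/(252.1−195.6) = 101 + 37.9·49/56.5 ≈ 133.87, so AQI = 134.
Sub-indices: SO₂→142, NO₂→199, CO→176, O₃→178, PM2.5→194, PM10→134. Overall AQI = max = 199; dominant pollutant is NO₂.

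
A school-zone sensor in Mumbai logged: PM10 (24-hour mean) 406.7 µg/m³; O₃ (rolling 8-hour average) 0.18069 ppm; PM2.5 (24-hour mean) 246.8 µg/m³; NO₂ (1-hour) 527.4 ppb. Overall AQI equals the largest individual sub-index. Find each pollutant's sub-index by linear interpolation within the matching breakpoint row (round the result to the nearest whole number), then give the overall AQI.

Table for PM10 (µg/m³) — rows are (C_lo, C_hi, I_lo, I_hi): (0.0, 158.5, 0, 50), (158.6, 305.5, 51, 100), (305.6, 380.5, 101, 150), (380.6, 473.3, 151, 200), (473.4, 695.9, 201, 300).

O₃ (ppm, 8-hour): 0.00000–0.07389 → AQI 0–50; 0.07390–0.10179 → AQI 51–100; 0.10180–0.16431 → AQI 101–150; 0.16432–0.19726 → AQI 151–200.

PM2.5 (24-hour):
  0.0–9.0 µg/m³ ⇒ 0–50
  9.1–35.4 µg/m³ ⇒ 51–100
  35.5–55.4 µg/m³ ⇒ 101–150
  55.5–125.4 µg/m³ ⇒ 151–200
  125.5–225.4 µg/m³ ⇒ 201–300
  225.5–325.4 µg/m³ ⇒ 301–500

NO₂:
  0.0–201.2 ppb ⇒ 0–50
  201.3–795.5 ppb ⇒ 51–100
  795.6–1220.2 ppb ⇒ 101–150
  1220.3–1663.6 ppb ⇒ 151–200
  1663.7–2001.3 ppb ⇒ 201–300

PM10: 406.7 lies in 380.6–473.3, so I_lo=151, I_hi=200, C_lo=380.6, C_hi=473.3.
(200−151)/(473.3−380.6) × (406.7−380.6) + 151 = 49/92.7 × 26.1 + 151 ≈ 164.80 → 165.
O₃ 0.18069: bracket 0.16432–0.19726 → index 151–200; slope 49/0.03294, offset 0.01637.
AQI = 151 + 49/0.03294·0.01637 ≈ 175.35 ⇒ 175.
PM2.5: row 225.5–325.4 (AQI 301–500). (500−301)·(246.8−225.5)/(325.4−225.5) + 301 = 199·21.3/99.9 + 301 ≈ 343.43 → 343.
NO₂: row 201.3–795.5 (AQI 51–100). (100−51)·(527.4−201.3)/(795.5−201.3) + 51 = 49·326.1/594.2 + 51 ≈ 77.89 → 78.
Sub-indices: PM10→165, O₃→175, PM2.5→343, NO₂→78. Overall AQI = max = 343; dominant pollutant is PM2.5.

343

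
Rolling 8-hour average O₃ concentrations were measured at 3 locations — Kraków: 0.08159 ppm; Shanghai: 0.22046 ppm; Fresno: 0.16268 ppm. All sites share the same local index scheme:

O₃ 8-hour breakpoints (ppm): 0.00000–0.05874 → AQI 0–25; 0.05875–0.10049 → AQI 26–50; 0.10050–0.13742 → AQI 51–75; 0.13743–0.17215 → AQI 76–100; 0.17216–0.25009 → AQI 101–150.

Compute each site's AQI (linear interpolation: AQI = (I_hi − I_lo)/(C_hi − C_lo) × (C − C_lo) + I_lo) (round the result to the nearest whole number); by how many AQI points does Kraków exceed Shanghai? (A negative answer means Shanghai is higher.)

Kraków 0.08159: bracket 0.05875–0.10049 → index 26–50; slope 24/0.04174, offset 0.02284.
AQI = 26 + 24/0.04174·0.02284 ≈ 39.13 ⇒ 39.
Shanghai: 0.22046 lies in 0.17216–0.25009, so I_lo=101, I_hi=150, C_lo=0.17216, C_hi=0.25009.
(150−101)/(0.25009−0.17216) × (0.22046−0.17216) + 101 = 49/0.07793 × 0.04830 + 101 ≈ 131.37 → 131.
Fresno: 0.16268 ∈ [0.13743, 0.17215] ↔ index [76, 100].
76 + (0.16268−0.13743)·(100−76)/(0.17215−0.13743) = 76 + 0.02525·24/0.03472 ≈ 93.45, so AQI = 93.
AQIs: Kraków=39, Shanghai=131, Fresno=93. Kraków (39) − Shanghai (131) = -92.

-92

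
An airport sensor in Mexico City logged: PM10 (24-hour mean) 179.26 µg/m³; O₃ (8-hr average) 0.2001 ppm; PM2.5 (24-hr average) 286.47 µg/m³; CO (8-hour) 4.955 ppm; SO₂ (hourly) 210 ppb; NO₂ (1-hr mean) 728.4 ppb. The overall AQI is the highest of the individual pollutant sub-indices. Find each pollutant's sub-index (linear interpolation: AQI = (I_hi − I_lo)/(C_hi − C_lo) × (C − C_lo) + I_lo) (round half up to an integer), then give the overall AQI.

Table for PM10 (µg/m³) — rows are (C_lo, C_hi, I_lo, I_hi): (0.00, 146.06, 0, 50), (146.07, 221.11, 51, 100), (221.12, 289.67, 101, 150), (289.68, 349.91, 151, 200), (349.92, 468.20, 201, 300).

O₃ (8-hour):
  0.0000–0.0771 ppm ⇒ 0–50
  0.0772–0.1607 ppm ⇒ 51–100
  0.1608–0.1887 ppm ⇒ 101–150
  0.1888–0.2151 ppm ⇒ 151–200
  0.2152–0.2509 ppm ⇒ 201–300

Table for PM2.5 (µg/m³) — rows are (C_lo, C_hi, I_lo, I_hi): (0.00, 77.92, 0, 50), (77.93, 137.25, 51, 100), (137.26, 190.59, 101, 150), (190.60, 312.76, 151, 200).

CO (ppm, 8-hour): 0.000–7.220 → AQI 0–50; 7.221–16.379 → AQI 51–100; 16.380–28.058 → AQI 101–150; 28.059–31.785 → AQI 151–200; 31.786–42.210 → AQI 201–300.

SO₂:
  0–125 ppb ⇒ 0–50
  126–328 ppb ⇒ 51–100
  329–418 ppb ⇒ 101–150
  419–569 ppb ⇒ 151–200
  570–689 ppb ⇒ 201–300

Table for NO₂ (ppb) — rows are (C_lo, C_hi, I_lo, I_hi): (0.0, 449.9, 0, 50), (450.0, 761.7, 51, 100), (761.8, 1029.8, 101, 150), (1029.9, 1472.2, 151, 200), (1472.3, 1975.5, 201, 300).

PM10: 179.26 ∈ [146.07, 221.11] ↔ index [51, 100].
51 + (179.26−146.07)·(100−51)/(221.11−146.07) = 51 + 33.19·49/75.04 ≈ 72.67, so AQI = 73.
O₃: 0.2001 lies in 0.1888–0.2151, so I_lo=151, I_hi=200, C_lo=0.1888, C_hi=0.2151.
(200−151)/(0.2151−0.1888) × (0.2001−0.1888) + 151 = 49/0.0263 × 0.0113 + 151 ≈ 172.05 → 172.
PM2.5: 286.47 lies in 190.60–312.76, so I_lo=151, I_hi=200, C_lo=190.60, C_hi=312.76.
(200−151)/(312.76−190.60) × (286.47−190.60) + 151 = 49/122.16 × 95.87 + 151 ≈ 189.45 → 189.
CO 4.955: bracket 0.000–7.220 → index 0–50; slope 50/7.220, offset 4.955.
AQI = 0 + 50/7.220·4.955 ≈ 34.31 ⇒ 34.
SO₂: 210 lies in 126–328, so I_lo=51, I_hi=100, C_lo=126, C_hi=328.
(100−51)/(328−126) × (210−126) + 51 = 49/202 × 84 + 51 ≈ 71.38 → 71.
NO₂ 728.4: bracket 450.0–761.7 → index 51–100; slope 49/311.7, offset 278.4.
AQI = 51 + 49/311.7·278.4 ≈ 94.77 ⇒ 95.
Sub-indices: PM10→73, O₃→172, PM2.5→189, CO→34, SO₂→71, NO₂→95. Overall AQI = max = 189; dominant pollutant is PM2.5.

189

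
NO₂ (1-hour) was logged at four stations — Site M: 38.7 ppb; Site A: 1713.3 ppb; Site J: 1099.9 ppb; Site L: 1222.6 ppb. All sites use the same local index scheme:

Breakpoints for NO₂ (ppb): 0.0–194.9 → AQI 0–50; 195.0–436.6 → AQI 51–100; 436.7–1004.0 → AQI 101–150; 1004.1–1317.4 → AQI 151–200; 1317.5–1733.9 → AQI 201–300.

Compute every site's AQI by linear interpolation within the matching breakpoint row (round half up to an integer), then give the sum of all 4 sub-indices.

656

Site M: row 0.0–194.9 (AQI 0–50). (50−0)·(38.7−0.0)/(194.9−0.0) + 0 = 50·38.7/194.9 + 0 ≈ 9.93 → 10.
Site A 1713.3: bracket 1317.5–1733.9 → index 201–300; slope 99/416.4, offset 395.8.
AQI = 201 + 99/416.4·395.8 ≈ 295.10 ⇒ 295.
Site J 1099.9: bracket 1004.1–1317.4 → index 151–200; slope 49/313.3, offset 95.8.
AQI = 151 + 49/313.3·95.8 ≈ 165.98 ⇒ 166.
Site L: row 1004.1–1317.4 (AQI 151–200). (200−151)·(1222.6−1004.1)/(1317.4−1004.1) + 151 = 49·218.5/313.3 + 151 ≈ 185.17 → 185.
AQIs: Site M=10, Site A=295, Site J=166, Site L=185. Sum = 10 + 295 + 166 + 185 = 656.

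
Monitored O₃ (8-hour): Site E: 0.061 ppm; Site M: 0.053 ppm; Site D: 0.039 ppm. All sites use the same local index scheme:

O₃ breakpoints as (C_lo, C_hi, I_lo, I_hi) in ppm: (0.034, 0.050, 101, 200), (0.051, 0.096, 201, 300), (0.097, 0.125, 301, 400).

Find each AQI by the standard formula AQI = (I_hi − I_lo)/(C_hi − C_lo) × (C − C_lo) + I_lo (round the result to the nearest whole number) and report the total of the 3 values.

Site E: 0.061 lies in 0.051–0.096, so I_lo=201, I_hi=300, C_lo=0.051, C_hi=0.096.
(300−201)/(0.096−0.051) × (0.061−0.051) + 201 = 99/0.045 × 0.010 + 201 ≈ 223.00 → 223.
Site M: 0.053 lies in 0.051–0.096, so I_lo=201, I_hi=300, C_lo=0.051, C_hi=0.096.
(300−201)/(0.096−0.051) × (0.053−0.051) + 201 = 99/0.045 × 0.002 + 201 ≈ 205.40 → 205.
Site D: row 0.034–0.050 (AQI 101–200). (200−101)·(0.039−0.034)/(0.050−0.034) + 101 = 99·0.005/0.016 + 101 ≈ 131.94 → 132.
AQIs: Site E=223, Site M=205, Site D=132. Sum = 223 + 205 + 132 = 560.

560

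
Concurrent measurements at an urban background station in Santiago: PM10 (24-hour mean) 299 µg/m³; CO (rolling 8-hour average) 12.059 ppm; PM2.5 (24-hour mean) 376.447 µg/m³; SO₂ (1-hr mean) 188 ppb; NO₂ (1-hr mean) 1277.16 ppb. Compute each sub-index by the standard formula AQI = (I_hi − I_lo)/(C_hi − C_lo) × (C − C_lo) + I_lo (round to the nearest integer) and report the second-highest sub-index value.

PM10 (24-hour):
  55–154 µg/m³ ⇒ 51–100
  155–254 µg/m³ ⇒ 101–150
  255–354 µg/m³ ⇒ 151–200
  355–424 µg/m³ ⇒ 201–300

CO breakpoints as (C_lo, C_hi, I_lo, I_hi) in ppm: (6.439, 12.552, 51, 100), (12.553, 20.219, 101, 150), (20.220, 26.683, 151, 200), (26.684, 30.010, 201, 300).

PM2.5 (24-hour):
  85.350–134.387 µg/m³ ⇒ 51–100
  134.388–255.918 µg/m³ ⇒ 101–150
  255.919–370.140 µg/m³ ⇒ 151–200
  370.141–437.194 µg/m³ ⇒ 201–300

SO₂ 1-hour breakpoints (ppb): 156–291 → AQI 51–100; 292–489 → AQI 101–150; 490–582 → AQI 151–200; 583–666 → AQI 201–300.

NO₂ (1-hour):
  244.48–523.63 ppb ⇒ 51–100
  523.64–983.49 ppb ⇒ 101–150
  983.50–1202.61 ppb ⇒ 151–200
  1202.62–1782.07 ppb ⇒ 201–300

210

PM10: row 255–354 (AQI 151–200). (200−151)·(299−255)/(354−255) + 151 = 49·44/99 + 151 ≈ 172.78 → 173.
CO: 12.059 lies in 6.439–12.552, so I_lo=51, I_hi=100, C_lo=6.439, C_hi=12.552.
(100−51)/(12.552−6.439) × (12.059−6.439) + 51 = 49/6.113 × 5.620 + 51 ≈ 96.05 → 96.
PM2.5: 376.447 lies in 370.141–437.194, so I_lo=201, I_hi=300, C_lo=370.141, C_hi=437.194.
(300−201)/(437.194−370.141) × (376.447−370.141) + 201 = 99/67.053 × 6.306 + 201 ≈ 210.31 → 210.
SO₂: 188 ∈ [156, 291] ↔ index [51, 100].
51 + (188−156)·(100−51)/(291−156) = 51 + 32·49/135 ≈ 62.61, so AQI = 63.
NO₂ 1277.16: bracket 1202.62–1782.07 → index 201–300; slope 99/579.45, offset 74.54.
AQI = 201 + 99/579.45·74.54 ≈ 213.74 ⇒ 214.
Sub-indices: PM10→173, CO→96, PM2.5→210, SO₂→63, NO₂→214. Ranked high→low: 214, 210, 173, 96, 63. Second-highest sub-index = 210.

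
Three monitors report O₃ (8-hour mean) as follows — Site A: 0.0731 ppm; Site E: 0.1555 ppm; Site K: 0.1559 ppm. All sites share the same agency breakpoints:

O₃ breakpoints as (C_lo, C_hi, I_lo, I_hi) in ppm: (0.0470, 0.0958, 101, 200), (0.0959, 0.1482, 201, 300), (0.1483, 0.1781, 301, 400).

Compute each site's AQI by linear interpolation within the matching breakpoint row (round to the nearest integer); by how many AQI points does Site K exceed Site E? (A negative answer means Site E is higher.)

Site A 0.0731: bracket 0.0470–0.0958 → index 101–200; slope 99/0.0488, offset 0.0261.
AQI = 101 + 99/0.0488·0.0261 ≈ 153.95 ⇒ 154.
Site E: row 0.1483–0.1781 (AQI 301–400). (400−301)·(0.1555−0.1483)/(0.1781−0.1483) + 301 = 99·0.0072/0.0298 + 301 ≈ 324.92 → 325.
Site K: 0.1559 ∈ [0.1483, 0.1781] ↔ index [301, 400].
301 + (0.1559−0.1483)·(400−301)/(0.1781−0.1483) = 301 + 0.0076·99/0.0298 ≈ 326.25, so AQI = 326.
AQIs: Site A=154, Site E=325, Site K=326. Site K (326) − Site E (325) = 1.

1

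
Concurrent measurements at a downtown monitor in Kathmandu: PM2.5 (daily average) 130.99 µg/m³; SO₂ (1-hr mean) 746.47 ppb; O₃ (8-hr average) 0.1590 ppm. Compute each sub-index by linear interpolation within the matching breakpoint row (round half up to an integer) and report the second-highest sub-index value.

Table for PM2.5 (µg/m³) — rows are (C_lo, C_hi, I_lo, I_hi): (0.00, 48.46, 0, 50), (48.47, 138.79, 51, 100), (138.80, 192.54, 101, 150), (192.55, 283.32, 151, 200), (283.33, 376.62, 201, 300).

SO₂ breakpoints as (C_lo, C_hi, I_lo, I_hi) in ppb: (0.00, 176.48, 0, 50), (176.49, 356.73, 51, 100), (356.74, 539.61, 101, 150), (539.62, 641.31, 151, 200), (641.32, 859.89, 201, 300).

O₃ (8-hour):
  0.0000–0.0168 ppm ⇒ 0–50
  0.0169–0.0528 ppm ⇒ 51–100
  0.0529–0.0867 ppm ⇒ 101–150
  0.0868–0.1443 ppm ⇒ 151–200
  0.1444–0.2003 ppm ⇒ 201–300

PM2.5 130.99: bracket 48.47–138.79 → index 51–100; slope 49/90.32, offset 82.52.
AQI = 51 + 49/90.32·82.52 ≈ 95.77 ⇒ 96.
SO₂: 746.47 ∈ [641.32, 859.89] ↔ index [201, 300].
201 + (746.47−641.32)·(300−201)/(859.89−641.32) = 201 + 105.15·99/218.57 ≈ 248.63, so AQI = 249.
O₃: 0.1590 lies in 0.1444–0.2003, so I_lo=201, I_hi=300, C_lo=0.1444, C_hi=0.2003.
(300−201)/(0.2003−0.1444) × (0.1590−0.1444) + 201 = 99/0.0559 × 0.0146 + 201 ≈ 226.86 → 227.
Sub-indices: PM2.5→96, SO₂→249, O₃→227. Ranked high→low: 249, 227, 96. Second-highest sub-index = 227.

227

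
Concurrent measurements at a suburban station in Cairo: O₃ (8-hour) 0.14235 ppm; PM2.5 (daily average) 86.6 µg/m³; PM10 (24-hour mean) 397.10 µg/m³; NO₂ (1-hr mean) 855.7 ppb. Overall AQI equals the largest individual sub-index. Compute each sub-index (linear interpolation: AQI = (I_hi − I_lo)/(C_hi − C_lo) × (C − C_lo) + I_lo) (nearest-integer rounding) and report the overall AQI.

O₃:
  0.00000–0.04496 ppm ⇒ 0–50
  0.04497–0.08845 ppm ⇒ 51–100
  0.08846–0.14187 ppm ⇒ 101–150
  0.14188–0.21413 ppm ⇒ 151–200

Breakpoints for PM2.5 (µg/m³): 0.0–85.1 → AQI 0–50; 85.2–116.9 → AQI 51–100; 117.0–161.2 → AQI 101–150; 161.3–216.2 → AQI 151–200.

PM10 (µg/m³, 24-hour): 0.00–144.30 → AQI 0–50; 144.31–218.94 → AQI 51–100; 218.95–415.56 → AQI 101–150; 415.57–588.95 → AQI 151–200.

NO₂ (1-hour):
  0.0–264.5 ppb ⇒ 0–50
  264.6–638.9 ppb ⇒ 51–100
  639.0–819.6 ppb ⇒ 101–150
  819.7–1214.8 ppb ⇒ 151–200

155

O₃: 0.14235 ∈ [0.14188, 0.21413] ↔ index [151, 200].
151 + (0.14235−0.14188)·(200−151)/(0.21413−0.14188) = 151 + 0.00047·49/0.07225 ≈ 151.32, so AQI = 151.
PM2.5 86.6: bracket 85.2–116.9 → index 51–100; slope 49/31.7, offset 1.4.
AQI = 51 + 49/31.7·1.4 ≈ 53.16 ⇒ 53.
PM10 397.10: bracket 218.95–415.56 → index 101–150; slope 49/196.61, offset 178.15.
AQI = 101 + 49/196.61·178.15 ≈ 145.40 ⇒ 145.
NO₂ 855.7: bracket 819.7–1214.8 → index 151–200; slope 49/395.1, offset 36.0.
AQI = 151 + 49/395.1·36.0 ≈ 155.46 ⇒ 155.
Sub-indices: O₃→151, PM2.5→53, PM10→145, NO₂→155. Overall AQI = max = 155; dominant pollutant is NO₂.
AQI 155: Unhealthy.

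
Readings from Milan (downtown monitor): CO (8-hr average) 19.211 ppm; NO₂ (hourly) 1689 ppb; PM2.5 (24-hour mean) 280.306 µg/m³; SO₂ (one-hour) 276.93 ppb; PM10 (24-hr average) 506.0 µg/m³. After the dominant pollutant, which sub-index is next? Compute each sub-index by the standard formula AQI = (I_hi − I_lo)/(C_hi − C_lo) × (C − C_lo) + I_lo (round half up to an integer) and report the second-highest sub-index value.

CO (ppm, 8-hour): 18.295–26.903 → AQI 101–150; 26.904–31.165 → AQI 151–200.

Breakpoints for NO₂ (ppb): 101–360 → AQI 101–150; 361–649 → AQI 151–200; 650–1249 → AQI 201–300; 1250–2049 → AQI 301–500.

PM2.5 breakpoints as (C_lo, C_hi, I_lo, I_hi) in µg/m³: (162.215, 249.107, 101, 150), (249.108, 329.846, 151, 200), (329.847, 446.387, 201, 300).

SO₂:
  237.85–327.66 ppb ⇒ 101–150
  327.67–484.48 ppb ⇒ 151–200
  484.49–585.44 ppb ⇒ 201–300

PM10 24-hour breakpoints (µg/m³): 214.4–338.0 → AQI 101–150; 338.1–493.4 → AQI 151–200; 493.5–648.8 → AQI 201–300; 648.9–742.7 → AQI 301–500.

209

CO: 19.211 ∈ [18.295, 26.903] ↔ index [101, 150].
101 + (19.211−18.295)·(150−101)/(26.903−18.295) = 101 + 0.916·49/8.608 ≈ 106.21, so AQI = 106.
NO₂: row 1250–2049 (AQI 301–500). (500−301)·(1689−1250)/(2049−1250) + 301 = 199·439/799 + 301 ≈ 410.34 → 410.
PM2.5: row 249.108–329.846 (AQI 151–200). (200−151)·(280.306−249.108)/(329.846−249.108) + 151 = 49·31.198/80.738 + 151 ≈ 169.93 → 170.
SO₂: row 237.85–327.66 (AQI 101–150). (150−101)·(276.93−237.85)/(327.66−237.85) + 101 = 49·39.08/89.81 + 101 ≈ 122.32 → 122.
PM10: row 493.5–648.8 (AQI 201–300). (300−201)·(506.0−493.5)/(648.8−493.5) + 201 = 99·12.5/155.3 + 201 ≈ 208.97 → 209.
Sub-indices: CO→106, NO₂→410, PM2.5→170, SO₂→122, PM10→209. Ranked high→low: 410, 209, 170, 122, 106. Second-highest sub-index = 209.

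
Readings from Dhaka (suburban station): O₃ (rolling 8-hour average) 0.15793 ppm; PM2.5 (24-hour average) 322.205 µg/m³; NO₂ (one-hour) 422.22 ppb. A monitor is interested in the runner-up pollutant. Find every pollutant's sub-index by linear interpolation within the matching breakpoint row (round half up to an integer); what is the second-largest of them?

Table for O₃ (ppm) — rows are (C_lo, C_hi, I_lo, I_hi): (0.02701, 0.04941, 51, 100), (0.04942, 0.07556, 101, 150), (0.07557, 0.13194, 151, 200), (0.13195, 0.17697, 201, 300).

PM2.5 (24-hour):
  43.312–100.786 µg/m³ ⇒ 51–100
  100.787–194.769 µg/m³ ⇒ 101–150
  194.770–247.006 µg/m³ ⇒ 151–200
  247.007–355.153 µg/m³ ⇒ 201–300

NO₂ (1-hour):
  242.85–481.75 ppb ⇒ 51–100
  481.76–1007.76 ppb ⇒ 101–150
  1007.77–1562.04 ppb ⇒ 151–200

258

O₃: 0.15793 ∈ [0.13195, 0.17697] ↔ index [201, 300].
201 + (0.15793−0.13195)·(300−201)/(0.17697−0.13195) = 201 + 0.02598·99/0.04502 ≈ 258.13, so AQI = 258.
PM2.5 322.205: bracket 247.007–355.153 → index 201–300; slope 99/108.146, offset 75.198.
AQI = 201 + 99/108.146·75.198 ≈ 269.84 ⇒ 270.
NO₂: row 242.85–481.75 (AQI 51–100). (100−51)·(422.22−242.85)/(481.75−242.85) + 51 = 49·179.37/238.90 + 51 ≈ 87.79 → 88.
Sub-indices: O₃→258, PM2.5→270, NO₂→88. Ranked high→low: 270, 258, 88. Second-highest sub-index = 258.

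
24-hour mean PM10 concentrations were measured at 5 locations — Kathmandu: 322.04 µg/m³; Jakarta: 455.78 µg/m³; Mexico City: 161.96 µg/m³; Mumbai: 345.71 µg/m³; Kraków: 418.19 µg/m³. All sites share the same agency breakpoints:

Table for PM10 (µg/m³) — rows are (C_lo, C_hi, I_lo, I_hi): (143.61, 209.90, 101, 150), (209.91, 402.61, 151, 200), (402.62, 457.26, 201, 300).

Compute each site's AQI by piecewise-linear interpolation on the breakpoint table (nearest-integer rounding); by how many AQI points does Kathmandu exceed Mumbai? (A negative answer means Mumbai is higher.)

-6

Kathmandu 322.04: bracket 209.91–402.61 → index 151–200; slope 49/192.70, offset 112.13.
AQI = 151 + 49/192.70·112.13 ≈ 179.51 ⇒ 180.
Jakarta: row 402.62–457.26 (AQI 201–300). (300−201)·(455.78−402.62)/(457.26−402.62) + 201 = 99·53.16/54.64 + 201 ≈ 297.32 → 297.
Mexico City: 161.96 ∈ [143.61, 209.90] ↔ index [101, 150].
101 + (161.96−143.61)·(150−101)/(209.90−143.61) = 101 + 18.35·49/66.29 ≈ 114.56, so AQI = 115.
Mumbai: 345.71 lies in 209.91–402.61, so I_lo=151, I_hi=200, C_lo=209.91, C_hi=402.61.
(200−151)/(402.61−209.91) × (345.71−209.91) + 151 = 49/192.70 × 135.80 + 151 ≈ 185.53 → 186.
Kraków 418.19: bracket 402.62–457.26 → index 201–300; slope 99/54.64, offset 15.57.
AQI = 201 + 99/54.64·15.57 ≈ 229.21 ⇒ 229.
AQIs: Kathmandu=180, Jakarta=297, Mexico City=115, Mumbai=186, Kraków=229. Kathmandu (180) − Mumbai (186) = -6.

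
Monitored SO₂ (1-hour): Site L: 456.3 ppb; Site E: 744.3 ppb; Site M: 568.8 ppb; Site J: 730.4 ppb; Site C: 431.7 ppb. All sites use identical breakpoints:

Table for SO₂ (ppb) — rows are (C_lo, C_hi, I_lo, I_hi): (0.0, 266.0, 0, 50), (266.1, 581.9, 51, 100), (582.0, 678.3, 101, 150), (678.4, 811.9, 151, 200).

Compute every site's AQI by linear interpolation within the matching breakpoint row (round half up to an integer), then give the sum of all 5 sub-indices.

Site L: 456.3 ∈ [266.1, 581.9] ↔ index [51, 100].
51 + (456.3−266.1)·(100−51)/(581.9−266.1) = 51 + 190.2·49/315.8 ≈ 80.51, so AQI = 81.
Site E: 744.3 lies in 678.4–811.9, so I_lo=151, I_hi=200, C_lo=678.4, C_hi=811.9.
(200−151)/(811.9−678.4) × (744.3−678.4) + 151 = 49/133.5 × 65.9 + 151 ≈ 175.19 → 175.
Site M: 568.8 lies in 266.1–581.9, so I_lo=51, I_hi=100, C_lo=266.1, C_hi=581.9.
(100−51)/(581.9−266.1) × (568.8−266.1) + 51 = 49/315.8 × 302.7 + 51 ≈ 97.97 → 98.
Site J: 730.4 ∈ [678.4, 811.9] ↔ index [151, 200].
151 + (730.4−678.4)·(200−151)/(811.9−678.4) = 151 + 52.0·49/133.5 ≈ 170.09, so AQI = 170.
Site C 431.7: bracket 266.1–581.9 → index 51–100; slope 49/315.8, offset 165.6.
AQI = 51 + 49/315.8·165.6 ≈ 76.69 ⇒ 77.
AQIs: Site L=81, Site E=175, Site M=98, Site J=170, Site C=77. Sum = 81 + 175 + 98 + 170 + 77 = 601.

601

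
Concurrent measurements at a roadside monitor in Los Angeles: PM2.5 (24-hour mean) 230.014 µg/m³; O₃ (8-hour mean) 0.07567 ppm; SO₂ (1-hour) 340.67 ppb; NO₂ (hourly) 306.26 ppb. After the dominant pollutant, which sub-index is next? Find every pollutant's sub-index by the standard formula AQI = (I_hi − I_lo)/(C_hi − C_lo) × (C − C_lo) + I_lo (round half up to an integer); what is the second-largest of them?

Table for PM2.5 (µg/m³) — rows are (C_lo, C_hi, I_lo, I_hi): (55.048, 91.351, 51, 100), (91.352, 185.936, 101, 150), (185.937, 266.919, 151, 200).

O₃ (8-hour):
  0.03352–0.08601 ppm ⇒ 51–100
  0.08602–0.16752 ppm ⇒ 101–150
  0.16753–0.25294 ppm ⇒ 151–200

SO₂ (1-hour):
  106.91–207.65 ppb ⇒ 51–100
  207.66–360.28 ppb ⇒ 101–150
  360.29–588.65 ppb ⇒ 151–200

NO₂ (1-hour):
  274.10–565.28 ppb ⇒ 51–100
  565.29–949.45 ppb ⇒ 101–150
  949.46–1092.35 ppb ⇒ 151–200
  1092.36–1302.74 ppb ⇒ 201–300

144

PM2.5: row 185.937–266.919 (AQI 151–200). (200−151)·(230.014−185.937)/(266.919−185.937) + 151 = 49·44.077/80.982 + 151 ≈ 177.67 → 178.
O₃ 0.07567: bracket 0.03352–0.08601 → index 51–100; slope 49/0.05249, offset 0.04215.
AQI = 51 + 49/0.05249·0.04215 ≈ 90.35 ⇒ 90.
SO₂: 340.67 lies in 207.66–360.28, so I_lo=101, I_hi=150, C_lo=207.66, C_hi=360.28.
(150−101)/(360.28−207.66) × (340.67−207.66) + 101 = 49/152.62 × 133.01 + 101 ≈ 143.70 → 144.
NO₂: row 274.10–565.28 (AQI 51–100). (100−51)·(306.26−274.10)/(565.28−274.10) + 51 = 49·32.16/291.18 + 51 ≈ 56.41 → 56.
Sub-indices: PM2.5→178, O₃→90, SO₂→144, NO₂→56. Ranked high→low: 178, 144, 90, 56. Second-highest sub-index = 144.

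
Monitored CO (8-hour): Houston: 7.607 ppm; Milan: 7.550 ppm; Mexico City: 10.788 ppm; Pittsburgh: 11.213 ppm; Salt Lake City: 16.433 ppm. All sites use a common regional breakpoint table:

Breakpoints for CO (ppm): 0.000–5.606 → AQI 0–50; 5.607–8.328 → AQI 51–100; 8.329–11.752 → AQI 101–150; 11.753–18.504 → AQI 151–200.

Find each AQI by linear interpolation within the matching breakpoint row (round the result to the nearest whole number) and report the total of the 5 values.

636

Houston: 7.607 lies in 5.607–8.328, so I_lo=51, I_hi=100, C_lo=5.607, C_hi=8.328.
(100−51)/(8.328−5.607) × (7.607−5.607) + 51 = 49/2.721 × 2.000 + 51 ≈ 87.02 → 87.
Milan: 7.550 lies in 5.607–8.328, so I_lo=51, I_hi=100, C_lo=5.607, C_hi=8.328.
(100−51)/(8.328−5.607) × (7.550−5.607) + 51 = 49/2.721 × 1.943 + 51 ≈ 85.99 → 86.
Mexico City: 10.788 lies in 8.329–11.752, so I_lo=101, I_hi=150, C_lo=8.329, C_hi=11.752.
(150−101)/(11.752−8.329) × (10.788−8.329) + 101 = 49/3.423 × 2.459 + 101 ≈ 136.20 → 136.
Pittsburgh: 11.213 lies in 8.329–11.752, so I_lo=101, I_hi=150, C_lo=8.329, C_hi=11.752.
(150−101)/(11.752−8.329) × (11.213−8.329) + 101 = 49/3.423 × 2.884 + 101 ≈ 142.28 → 142.
Salt Lake City 16.433: bracket 11.753–18.504 → index 151–200; slope 49/6.751, offset 4.680.
AQI = 151 + 49/6.751·4.680 ≈ 184.97 ⇒ 185.
AQIs: Houston=87, Milan=86, Mexico City=136, Pittsburgh=142, Salt Lake City=185. Sum = 87 + 86 + 136 + 142 + 185 = 636.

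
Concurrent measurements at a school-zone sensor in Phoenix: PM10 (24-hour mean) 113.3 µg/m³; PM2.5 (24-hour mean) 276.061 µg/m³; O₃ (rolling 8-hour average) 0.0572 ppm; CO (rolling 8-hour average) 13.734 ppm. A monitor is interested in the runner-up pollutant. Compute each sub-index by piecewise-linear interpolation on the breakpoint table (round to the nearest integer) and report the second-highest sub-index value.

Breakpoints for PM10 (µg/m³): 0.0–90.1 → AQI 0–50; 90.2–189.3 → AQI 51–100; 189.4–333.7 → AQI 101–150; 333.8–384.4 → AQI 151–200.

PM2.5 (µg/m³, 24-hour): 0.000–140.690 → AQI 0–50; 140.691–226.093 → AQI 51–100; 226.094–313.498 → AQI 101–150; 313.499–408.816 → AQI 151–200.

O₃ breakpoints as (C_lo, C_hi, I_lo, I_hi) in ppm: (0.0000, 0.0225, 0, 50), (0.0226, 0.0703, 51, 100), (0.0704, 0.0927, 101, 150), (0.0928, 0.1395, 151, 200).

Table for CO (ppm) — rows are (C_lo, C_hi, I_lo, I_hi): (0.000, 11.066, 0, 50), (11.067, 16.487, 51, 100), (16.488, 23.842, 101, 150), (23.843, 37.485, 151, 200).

PM10: 113.3 ∈ [90.2, 189.3] ↔ index [51, 100].
51 + (113.3−90.2)·(100−51)/(189.3−90.2) = 51 + 23.1·49/99.1 ≈ 62.42, so AQI = 62.
PM2.5: 276.061 lies in 226.094–313.498, so I_lo=101, I_hi=150, C_lo=226.094, C_hi=313.498.
(150−101)/(313.498−226.094) × (276.061−226.094) + 101 = 49/87.404 × 49.967 + 101 ≈ 129.01 → 129.
O₃: 0.0572 lies in 0.0226–0.0703, so I_lo=51, I_hi=100, C_lo=0.0226, C_hi=0.0703.
(100−51)/(0.0703−0.0226) × (0.0572−0.0226) + 51 = 49/0.0477 × 0.0346 + 51 ≈ 86.54 → 87.
CO: 13.734 ∈ [11.067, 16.487] ↔ index [51, 100].
51 + (13.734−11.067)·(100−51)/(16.487−11.067) = 51 + 2.667·49/5.420 ≈ 75.11, so AQI = 75.
Sub-indices: PM10→62, PM2.5→129, O₃→87, CO→75. Ranked high→low: 129, 87, 75, 62. Second-highest sub-index = 87.

87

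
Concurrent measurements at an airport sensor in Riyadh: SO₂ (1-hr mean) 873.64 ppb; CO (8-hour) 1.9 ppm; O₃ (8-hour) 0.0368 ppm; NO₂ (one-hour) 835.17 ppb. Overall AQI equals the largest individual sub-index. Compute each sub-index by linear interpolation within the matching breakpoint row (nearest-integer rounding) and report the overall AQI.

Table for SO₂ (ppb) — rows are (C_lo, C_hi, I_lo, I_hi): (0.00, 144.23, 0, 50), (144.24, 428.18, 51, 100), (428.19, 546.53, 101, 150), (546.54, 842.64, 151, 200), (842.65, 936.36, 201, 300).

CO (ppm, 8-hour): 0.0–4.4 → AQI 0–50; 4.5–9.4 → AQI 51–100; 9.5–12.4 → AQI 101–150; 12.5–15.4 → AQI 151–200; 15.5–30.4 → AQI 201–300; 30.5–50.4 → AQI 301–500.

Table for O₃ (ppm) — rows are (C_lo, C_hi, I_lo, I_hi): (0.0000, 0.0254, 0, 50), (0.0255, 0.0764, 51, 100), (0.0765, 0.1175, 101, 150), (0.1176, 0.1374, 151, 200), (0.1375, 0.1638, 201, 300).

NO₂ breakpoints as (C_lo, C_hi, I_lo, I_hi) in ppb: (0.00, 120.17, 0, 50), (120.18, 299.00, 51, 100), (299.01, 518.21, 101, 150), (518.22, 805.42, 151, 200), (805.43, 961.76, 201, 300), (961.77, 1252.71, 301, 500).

234

SO₂: 873.64 ∈ [842.65, 936.36] ↔ index [201, 300].
201 + (873.64−842.65)·(300−201)/(936.36−842.65) = 201 + 30.99·99/93.71 ≈ 233.74, so AQI = 234.
CO: 1.9 lies in 0.0–4.4, so I_lo=0, I_hi=50, C_lo=0.0, C_hi=4.4.
(50−0)/(4.4−0.0) × (1.9−0.0) + 0 = 50/4.4 × 1.9 + 0 ≈ 21.59 → 22.
O₃: 0.0368 ∈ [0.0255, 0.0764] ↔ index [51, 100].
51 + (0.0368−0.0255)·(100−51)/(0.0764−0.0255) = 51 + 0.0113·49/0.0509 ≈ 61.88, so AQI = 62.
NO₂: 835.17 lies in 805.43–961.76, so I_lo=201, I_hi=300, C_lo=805.43, C_hi=961.76.
(300−201)/(961.76−805.43) × (835.17−805.43) + 201 = 99/156.33 × 29.74 + 201 ≈ 219.83 → 220.
Sub-indices: SO₂→234, CO→22, O₃→62, NO₂→220. Overall AQI = max = 234; dominant pollutant is SO₂.
AQI 234: Very Unhealthy.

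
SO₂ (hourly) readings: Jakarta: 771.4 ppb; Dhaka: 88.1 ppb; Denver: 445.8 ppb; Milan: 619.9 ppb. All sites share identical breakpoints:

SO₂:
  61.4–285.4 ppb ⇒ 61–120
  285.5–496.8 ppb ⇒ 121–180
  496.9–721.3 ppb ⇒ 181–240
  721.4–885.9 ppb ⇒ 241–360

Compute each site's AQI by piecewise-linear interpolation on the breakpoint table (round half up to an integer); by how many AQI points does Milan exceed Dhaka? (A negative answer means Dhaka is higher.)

Jakarta 771.4: bracket 721.4–885.9 → index 241–360; slope 119/164.5, offset 50.0.
AQI = 241 + 119/164.5·50.0 ≈ 277.17 ⇒ 277.
Dhaka: 88.1 lies in 61.4–285.4, so I_lo=61, I_hi=120, C_lo=61.4, C_hi=285.4.
(120−61)/(285.4−61.4) × (88.1−61.4) + 61 = 59/224.0 × 26.7 + 61 ≈ 68.03 → 68.
Denver: 445.8 ∈ [285.5, 496.8] ↔ index [121, 180].
121 + (445.8−285.5)·(180−121)/(496.8−285.5) = 121 + 160.3·59/211.3 ≈ 165.76, so AQI = 166.
Milan: row 496.9–721.3 (AQI 181–240). (240−181)·(619.9−496.9)/(721.3−496.9) + 181 = 59·123.0/224.4 + 181 ≈ 213.34 → 213.
AQIs: Jakarta=277, Dhaka=68, Denver=166, Milan=213. Milan (213) − Dhaka (68) = 145.

145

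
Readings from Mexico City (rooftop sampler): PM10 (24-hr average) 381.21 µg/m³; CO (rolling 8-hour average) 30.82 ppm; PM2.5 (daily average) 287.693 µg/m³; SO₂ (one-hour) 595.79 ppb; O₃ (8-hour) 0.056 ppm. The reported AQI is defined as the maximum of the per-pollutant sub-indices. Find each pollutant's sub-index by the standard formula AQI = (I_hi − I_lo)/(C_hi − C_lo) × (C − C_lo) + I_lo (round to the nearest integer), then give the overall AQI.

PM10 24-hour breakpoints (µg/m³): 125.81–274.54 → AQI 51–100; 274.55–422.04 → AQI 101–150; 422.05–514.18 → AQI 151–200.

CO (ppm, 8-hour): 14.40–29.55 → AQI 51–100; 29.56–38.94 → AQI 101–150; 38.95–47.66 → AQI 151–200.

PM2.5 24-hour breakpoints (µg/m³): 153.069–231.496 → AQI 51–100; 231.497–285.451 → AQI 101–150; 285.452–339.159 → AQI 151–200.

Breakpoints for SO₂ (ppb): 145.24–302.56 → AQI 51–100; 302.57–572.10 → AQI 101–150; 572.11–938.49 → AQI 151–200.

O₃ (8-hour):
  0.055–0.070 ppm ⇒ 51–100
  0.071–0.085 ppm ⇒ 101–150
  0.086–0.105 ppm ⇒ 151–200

PM10: 381.21 lies in 274.55–422.04, so I_lo=101, I_hi=150, C_lo=274.55, C_hi=422.04.
(150−101)/(422.04−274.55) × (381.21−274.55) + 101 = 49/147.49 × 106.66 + 101 ≈ 136.44 → 136.
CO: row 29.56–38.94 (AQI 101–150). (150−101)·(30.82−29.56)/(38.94−29.56) + 101 = 49·1.26/9.38 + 101 ≈ 107.58 → 108.
PM2.5: row 285.452–339.159 (AQI 151–200). (200−151)·(287.693−285.452)/(339.159−285.452) + 151 = 49·2.241/53.707 + 151 ≈ 153.04 → 153.
SO₂: row 572.11–938.49 (AQI 151–200). (200−151)·(595.79−572.11)/(938.49−572.11) + 151 = 49·23.68/366.38 + 151 ≈ 154.17 → 154.
O₃: 0.056 lies in 0.055–0.070, so I_lo=51, I_hi=100, C_lo=0.055, C_hi=0.070.
(100−51)/(0.070−0.055) × (0.056−0.055) + 51 = 49/0.015 × 0.001 + 51 ≈ 54.27 → 54.
Sub-indices: PM10→136, CO→108, PM2.5→153, SO₂→154, O₃→54. Overall AQI = max = 154; dominant pollutant is SO₂.

154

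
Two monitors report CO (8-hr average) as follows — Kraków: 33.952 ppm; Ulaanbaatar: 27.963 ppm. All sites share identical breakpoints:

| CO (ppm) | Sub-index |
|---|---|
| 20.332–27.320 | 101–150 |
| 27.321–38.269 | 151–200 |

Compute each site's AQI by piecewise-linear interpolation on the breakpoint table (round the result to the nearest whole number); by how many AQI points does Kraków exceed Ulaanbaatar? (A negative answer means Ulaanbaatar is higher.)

27

Kraków: 33.952 lies in 27.321–38.269, so I_lo=151, I_hi=200, C_lo=27.321, C_hi=38.269.
(200−151)/(38.269−27.321) × (33.952−27.321) + 151 = 49/10.948 × 6.631 + 151 ≈ 180.68 → 181.
Ulaanbaatar: 27.963 ∈ [27.321, 38.269] ↔ index [151, 200].
151 + (27.963−27.321)·(200−151)/(38.269−27.321) = 151 + 0.642·49/10.948 ≈ 153.87, so AQI = 154.
AQIs: Kraków=181, Ulaanbaatar=154. Kraków (181) − Ulaanbaatar (154) = 27.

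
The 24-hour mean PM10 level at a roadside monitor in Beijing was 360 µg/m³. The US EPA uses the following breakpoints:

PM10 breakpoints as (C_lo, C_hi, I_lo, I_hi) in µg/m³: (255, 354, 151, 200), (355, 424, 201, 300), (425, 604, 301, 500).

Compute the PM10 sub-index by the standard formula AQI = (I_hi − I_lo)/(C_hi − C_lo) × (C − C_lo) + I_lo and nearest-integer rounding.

PM10 360: bracket 355–424 → index 201–300; slope 99/69, offset 5.
AQI = 201 + 99/69·5 ≈ 208.17 ⇒ 208.

208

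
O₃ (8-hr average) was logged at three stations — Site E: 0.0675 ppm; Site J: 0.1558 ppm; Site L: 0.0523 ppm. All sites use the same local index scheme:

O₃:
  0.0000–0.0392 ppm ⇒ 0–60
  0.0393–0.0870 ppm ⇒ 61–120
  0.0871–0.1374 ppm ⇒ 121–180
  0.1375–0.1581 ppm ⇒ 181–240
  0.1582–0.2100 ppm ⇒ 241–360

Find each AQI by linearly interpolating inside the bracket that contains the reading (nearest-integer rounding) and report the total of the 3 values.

406

Site E: 0.0675 lies in 0.0393–0.0870, so I_lo=61, I_hi=120, C_lo=0.0393, C_hi=0.0870.
(120−61)/(0.0870−0.0393) × (0.0675−0.0393) + 61 = 59/0.0477 × 0.0282 + 61 ≈ 95.88 → 96.
Site J: row 0.1375–0.1581 (AQI 181–240). (240−181)·(0.1558−0.1375)/(0.1581−0.1375) + 181 = 59·0.0183/0.0206 + 181 ≈ 233.41 → 233.
Site L 0.0523: bracket 0.0393–0.0870 → index 61–120; slope 59/0.0477, offset 0.0130.
AQI = 61 + 59/0.0477·0.0130 ≈ 77.08 ⇒ 77.
AQIs: Site E=96, Site J=233, Site L=77. Sum = 96 + 233 + 77 = 406.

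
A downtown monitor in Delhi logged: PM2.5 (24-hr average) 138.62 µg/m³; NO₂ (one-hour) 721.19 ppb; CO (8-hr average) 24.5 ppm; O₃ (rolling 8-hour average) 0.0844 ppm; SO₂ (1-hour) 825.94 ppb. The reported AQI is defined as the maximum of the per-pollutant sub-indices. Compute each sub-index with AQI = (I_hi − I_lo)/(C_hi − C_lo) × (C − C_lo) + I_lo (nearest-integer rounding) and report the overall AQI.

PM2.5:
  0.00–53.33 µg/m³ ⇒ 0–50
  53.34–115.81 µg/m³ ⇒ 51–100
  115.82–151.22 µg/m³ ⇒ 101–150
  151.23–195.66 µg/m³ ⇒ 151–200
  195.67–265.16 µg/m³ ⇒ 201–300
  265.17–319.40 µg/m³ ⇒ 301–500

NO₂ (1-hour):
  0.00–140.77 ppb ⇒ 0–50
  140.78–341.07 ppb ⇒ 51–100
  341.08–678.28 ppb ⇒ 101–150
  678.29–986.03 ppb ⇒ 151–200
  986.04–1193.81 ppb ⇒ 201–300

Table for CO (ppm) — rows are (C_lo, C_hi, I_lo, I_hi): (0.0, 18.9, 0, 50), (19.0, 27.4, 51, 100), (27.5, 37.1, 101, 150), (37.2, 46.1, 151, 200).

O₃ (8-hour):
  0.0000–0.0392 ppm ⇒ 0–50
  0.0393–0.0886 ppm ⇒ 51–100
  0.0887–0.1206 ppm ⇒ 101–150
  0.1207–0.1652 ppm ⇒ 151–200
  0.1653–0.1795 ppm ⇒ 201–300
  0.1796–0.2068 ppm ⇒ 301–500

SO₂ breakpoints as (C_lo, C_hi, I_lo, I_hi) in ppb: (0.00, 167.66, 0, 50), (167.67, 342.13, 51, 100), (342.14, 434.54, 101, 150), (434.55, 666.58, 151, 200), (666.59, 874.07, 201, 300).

277

PM2.5: row 115.82–151.22 (AQI 101–150). (150−101)·(138.62−115.82)/(151.22−115.82) + 101 = 49·22.80/35.40 + 101 ≈ 132.56 → 133.
NO₂ 721.19: bracket 678.29–986.03 → index 151–200; slope 49/307.74, offset 42.90.
AQI = 151 + 49/307.74·42.90 ≈ 157.83 ⇒ 158.
CO: 24.5 ∈ [19.0, 27.4] ↔ index [51, 100].
51 + (24.5−19.0)·(100−51)/(27.4−19.0) = 51 + 5.5·49/8.4 ≈ 83.08, so AQI = 83.
O₃: row 0.0393–0.0886 (AQI 51–100). (100−51)·(0.0844−0.0393)/(0.0886−0.0393) + 51 = 49·0.0451/0.0493 + 51 ≈ 95.83 → 96.
SO₂ 825.94: bracket 666.59–874.07 → index 201–300; slope 99/207.48, offset 159.35.
AQI = 201 + 99/207.48·159.35 ≈ 277.03 ⇒ 277.
Sub-indices: PM2.5→133, NO₂→158, CO→83, O₃→96, SO₂→277. Overall AQI = max = 277; dominant pollutant is SO₂.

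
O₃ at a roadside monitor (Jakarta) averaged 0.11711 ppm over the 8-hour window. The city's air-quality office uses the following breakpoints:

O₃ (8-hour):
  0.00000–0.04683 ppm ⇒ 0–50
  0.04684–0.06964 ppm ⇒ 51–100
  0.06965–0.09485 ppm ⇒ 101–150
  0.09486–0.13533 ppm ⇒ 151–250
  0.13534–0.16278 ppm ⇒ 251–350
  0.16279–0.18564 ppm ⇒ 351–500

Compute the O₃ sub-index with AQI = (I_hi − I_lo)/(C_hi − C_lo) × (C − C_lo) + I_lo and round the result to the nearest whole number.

205

O₃: row 0.09486–0.13533 (AQI 151–250). (250−151)·(0.11711−0.09486)/(0.13533−0.09486) + 151 = 99·0.02225/0.04047 + 151 ≈ 205.43 → 205.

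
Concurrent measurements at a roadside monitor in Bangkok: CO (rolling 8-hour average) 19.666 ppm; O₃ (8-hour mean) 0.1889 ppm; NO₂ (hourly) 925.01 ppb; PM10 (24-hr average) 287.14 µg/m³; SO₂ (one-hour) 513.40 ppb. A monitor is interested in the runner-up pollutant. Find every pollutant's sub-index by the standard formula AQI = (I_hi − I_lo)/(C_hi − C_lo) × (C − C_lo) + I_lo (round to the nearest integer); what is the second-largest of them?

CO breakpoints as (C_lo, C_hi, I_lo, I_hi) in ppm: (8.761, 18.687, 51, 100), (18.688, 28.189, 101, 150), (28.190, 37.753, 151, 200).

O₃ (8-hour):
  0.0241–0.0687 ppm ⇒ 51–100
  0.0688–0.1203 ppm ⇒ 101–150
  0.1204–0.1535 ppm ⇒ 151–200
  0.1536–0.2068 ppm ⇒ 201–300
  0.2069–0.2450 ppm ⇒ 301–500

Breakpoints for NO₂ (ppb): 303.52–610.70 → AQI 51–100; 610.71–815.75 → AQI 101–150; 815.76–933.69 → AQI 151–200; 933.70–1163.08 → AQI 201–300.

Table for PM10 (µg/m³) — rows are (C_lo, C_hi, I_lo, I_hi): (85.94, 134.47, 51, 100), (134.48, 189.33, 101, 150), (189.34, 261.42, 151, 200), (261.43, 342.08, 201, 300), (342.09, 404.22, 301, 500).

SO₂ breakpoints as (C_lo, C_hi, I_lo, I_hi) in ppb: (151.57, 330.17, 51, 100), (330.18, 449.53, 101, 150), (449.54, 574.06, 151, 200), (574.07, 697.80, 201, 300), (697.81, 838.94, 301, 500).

CO: 19.666 lies in 18.688–28.189, so I_lo=101, I_hi=150, C_lo=18.688, C_hi=28.189.
(150−101)/(28.189−18.688) × (19.666−18.688) + 101 = 49/9.501 × 0.978 + 101 ≈ 106.04 → 106.
O₃: 0.1889 ∈ [0.1536, 0.2068] ↔ index [201, 300].
201 + (0.1889−0.1536)·(300−201)/(0.2068−0.1536) = 201 + 0.0353·99/0.0532 ≈ 266.69, so AQI = 267.
NO₂: 925.01 lies in 815.76–933.69, so I_lo=151, I_hi=200, C_lo=815.76, C_hi=933.69.
(200−151)/(933.69−815.76) × (925.01−815.76) + 151 = 49/117.93 × 109.25 + 151 ≈ 196.39 → 196.
PM10: 287.14 lies in 261.43–342.08, so I_lo=201, I_hi=300, C_lo=261.43, C_hi=342.08.
(300−201)/(342.08−261.43) × (287.14−261.43) + 201 = 99/80.65 × 25.71 + 201 ≈ 232.56 → 233.
SO₂: row 449.54–574.06 (AQI 151–200). (200−151)·(513.40−449.54)/(574.06−449.54) + 151 = 49·63.86/124.52 + 151 ≈ 176.13 → 176.
Sub-indices: CO→106, O₃→267, NO₂→196, PM10→233, SO₂→176. Ranked high→low: 267, 233, 196, 176, 106. Second-highest sub-index = 233.

233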